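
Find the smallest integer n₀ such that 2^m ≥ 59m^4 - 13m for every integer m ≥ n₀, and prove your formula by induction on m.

At m = 24: 16777216 < 19574472, so the inequality fails and n₀ ≥ 25. We prove 2^m ≥ 59m^4 - 13m for all m ≥ 25.
Base step (m = 25): 2^m = 33554432 and 59m^4 - 13m = 23046550, so 33554432 ≥ 23046550.
Suppose the result is true for m = j, so 2^j ≥ 59j^4 - 13j.
Then 2^(j + 1) = 2·(2^j) ≥ 2·(59j^4 - 13j).
Also, for j ≥ 25 we have 2·(59j^4 - 13j) ≥ 59(j+1)^4 - 13(j+1), since 2·(59j^4 - 13j) − (59(j+1)^4 - 13(j+1)) = 59j^4 - 236j^3 - 354j^2 - 249j - 46, which is nonnegative for all j ≥ 25.
Combining, 2^(j + 1) ≥ 59(j+1)^4 - 13(j+1).
By the principle of mathematical induction, the result holds for all m ≥ 25.
Hence the smallest such n₀ is 25.

n₀ = 25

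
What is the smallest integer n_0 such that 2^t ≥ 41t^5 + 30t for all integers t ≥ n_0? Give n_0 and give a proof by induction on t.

n_0 = 30

At t = 29: 536870912 < 840957979, so the inequality fails and n_0 ≥ 30. We prove 2^t ≥ 41t^5 + 30t for all t ≥ 30.
Base case (t = 30): 2^t = 1073741824 and 41t^5 + 30t = 996300900, so 1073741824 ≥ 996300900.
Inductive step: assume the claim holds for t = m, so 2^m ≥ 41m^5 + 30m.
Then 2^(m + 1) = 2·(2^m) ≥ 2·(41m^5 + 30m).
Also, for m ≥ 30 we have 2·(41m^5 + 30m) ≥ 41(m+1)^5 + 30(m+1), since 2·(41m^5 + 30m) − (41(m+1)^5 + 30(m+1)) = 41m^5 - 205m^4 - 410m^3 - 410m^2 - 175m - 71, which is nonnegative for all m ≥ 30.
Combining, 2^(m + 1) ≥ 41(m+1)^5 + 30(m+1).
By the principle of mathematical induction, the result holds for all t ≥ 30.
Hence the smallest such n_0 is 30.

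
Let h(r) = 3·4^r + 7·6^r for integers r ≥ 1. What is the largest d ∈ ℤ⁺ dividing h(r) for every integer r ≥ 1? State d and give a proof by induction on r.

Computing the first values: h(1) = 54 and h(2) = 300; gcd(54, 300) = 6, so d ≤ 6.
We prove 6 | 3·4^r + 7·6^r for all r ≥ 1 by induction on r.
For the base case r = 1: h(1) = 54 = 6·(9), so 6 | h(1).
Inductive step: suppose the statement holds for some p ≥ 1, i.e. 6 | h(p). Then
h(p+1) − 6·h(p) = (3·4^(p+1) + 7·6^(p+1)) − 6·(3·4^p + 7·6^p) = (3)·4^p·(4 − 6) = (-6)·4^p. Since 6 | h(p) by the inductive hypothesis, 6 | 6·h(p); and 6 | -6 since -6 = 6·-1. Therefore 6 | h(p+1).
Hence, by induction on r, the claim holds for every r ≥ 1.
Therefore the largest such d is 6.

d = 6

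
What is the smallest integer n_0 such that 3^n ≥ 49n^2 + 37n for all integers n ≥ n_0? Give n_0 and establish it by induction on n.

n_0 = 8

At n = 7: 2187 < 2660, so the inequality fails and n_0 ≥ 8. We prove 3^n ≥ 49n^2 + 37n for all n ≥ 8.
Base case (n = 8): 3^n = 6561 and 49n^2 + 37n = 3432, so 6561 ≥ 3432.
Inductive step: assume the claim holds for n = r, so 3^r ≥ 49r^2 + 37r.
Then 3^(r + 1) = 3·(3^r) ≥ 3·(49r^2 + 37r).
Also, for r ≥ 8 we have 3·(49r^2 + 37r) ≥ 49(r+1)^2 + 37(r+1), since 3·(49r^2 + 37r) − (49(r+1)^2 + 37(r+1)) = 98r^2 - 24r - 86, which is nonnegative for all r ≥ 8.
Combining, 3^(r + 1) ≥ 49(r+1)^2 + 37(r+1).
By induction, the statement is established for all n ≥ 8.
Hence the smallest such n_0 is 8.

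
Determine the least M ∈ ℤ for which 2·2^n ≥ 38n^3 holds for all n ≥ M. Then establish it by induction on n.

At n = 16: 131072 < 155648, so the inequality fails and M ≥ 17. We prove 2·2^n ≥ 38n^3 for all n ≥ 17.
Base case (n = 17): 2·2^n = 262144 and 38n^3 = 186694, so 262144 ≥ 186694.
For the inductive step, assume it holds for an arbitrary r ≥ 17, so 2·2^r ≥ 38r^3.
Then 2·2^(r + 1) = 2·(2·2^r) ≥ 2·(38r^3).
Also, for r ≥ 17 we have 2·(38r^3) ≥ 38(r+1)^3, since 2 ≥ (1 + 1/r)^3 for all r ≥ 17.
Combining, 2·2^(r + 1) ≥ 38(r+1)^3.
By induction, the statement is established for all n ≥ 17.
Hence the smallest such M is 17.

M = 17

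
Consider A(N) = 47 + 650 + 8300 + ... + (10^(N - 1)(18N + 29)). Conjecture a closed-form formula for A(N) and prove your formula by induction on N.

A(N) = 10^N(2N + 3) - 3

We claim A(N) = 10^N(2N + 3) - 3 for all N ≥ 1.
For the base case N = 1: A(1) = 47, and the closed form gives 47. They agree.
For the inductive step, assume it holds for an arbitrary i ≥ 1, so A(i) = 10^i(2i + 3) - 3.
Then A(i+1) = A(i) + (10^i(18i + 47)) = (10^i(2i + 3) - 3) + (10^i(18i + 47)).
Simplifying, A(i+1) = 20·10^i·i + 50·10^i - 3 = 10^(i+1)(2(i+1) + 3) - 3,
which is the closed form with N = i+1.
By induction, the statement is established for all N ≥ 1.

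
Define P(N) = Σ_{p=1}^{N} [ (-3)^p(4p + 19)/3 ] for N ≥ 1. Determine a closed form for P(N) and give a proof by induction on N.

P(N) = (-3)^N(N + 5) - 5

We claim P(N) = (-3)^N(N + 5) - 5 for all N ≥ 1.
Base case (N = 1): P(1) = -23, and the closed form gives -23. They agree.
Suppose the result is true for N = p, so P(p) = (-3)^p(p + 5) - 5.
Then P(p+1) = P(p) + ((-3)^p(-4p - 23)) = ((-3)^p(p + 5) - 5) + ((-3)^p(-4p - 23)).
Simplifying, P(p+1) = -3(-3)^p·p - 18(-3)^p - 5 = (-3)^(p+1)((p+1) + 5) - 5,
which is the closed form with N = p+1.
Hence, by induction on N, the claim holds for every N ≥ 1.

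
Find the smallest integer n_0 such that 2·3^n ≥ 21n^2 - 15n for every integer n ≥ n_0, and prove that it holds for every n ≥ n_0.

n_0 = 5

At n = 4: 162 < 276, so the inequality fails and n_0 ≥ 5. We prove 2·3^n ≥ 21n^2 - 15n for all n ≥ 5.
For the base case n = 5: 2·3^n = 486 and 21n^2 - 15n = 450, so 486 ≥ 450.
For the inductive step, assume it holds for an arbitrary i ≥ 5, so 2·3^i ≥ 21i^2 - 15i.
Then 2·3^(i + 1) = 3·(2·3^i) ≥ 3·(21i^2 - 15i).
Also, for i ≥ 5 we have 3·(21i^2 - 15i) ≥ 21(i+1)^2 - 15(i+1), since 3·(21i^2 - 15i) − (21(i+1)^2 - 15(i+1)) = 42i^2 - 72i - 6, which is nonnegative for all i ≥ 5.
Combining, 2·3^(i + 1) ≥ 21(i+1)^2 - 15(i+1).
By the principle of mathematical induction, the result holds for all n ≥ 5.
Hence the smallest such n_0 is 5.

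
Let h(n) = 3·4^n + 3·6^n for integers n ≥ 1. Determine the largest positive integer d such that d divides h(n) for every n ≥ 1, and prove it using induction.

Computing the first values: h(1) = 30 and h(2) = 156; gcd(30, 156) = 6, so d ≤ 6.
We prove 6 | 3·4^n + 3·6^n for all n ≥ 1 by induction on n.
For the base case n = 1: h(1) = 30 = 6·(5), so 6 | h(1).
Suppose the result is true for n = p, i.e. 6 | h(p). Then
h(p+1) − 6·h(p) = (3·4^(p+1) + 3·6^(p+1)) − 6·(3·4^p + 3·6^p) = (3)·4^p·(4 − 6) = (-6)·4^p. Since 6 | h(p) by the inductive hypothesis, 6 | 6·h(p); and 6 | -6 since -6 = 6·-1. Therefore 6 | h(p+1).
By induction, the statement is established for all n ≥ 1.
Therefore the largest such d is 6.

d = 6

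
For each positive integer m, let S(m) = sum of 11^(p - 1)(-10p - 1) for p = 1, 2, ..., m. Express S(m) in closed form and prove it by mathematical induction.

S(m) = -11^m·m

We claim S(m) = -11^m·m for all m ≥ 1.
Base case (m = 1): S(1) = -11, and the closed form gives -11. They agree.
For the inductive step, assume it holds for an arbitrary p ≥ 1, so S(p) = -11^p·p.
Then S(p+1) = S(p) + (11^p(-10p - 11)) = (-11^p·p) + (11^p(-10p - 11)).
Simplifying, S(p+1) = 11^(p + 1)(-p - 1) = -11^(p+1)·(p+1),
which is the closed form with m = p+1.
This completes the induction.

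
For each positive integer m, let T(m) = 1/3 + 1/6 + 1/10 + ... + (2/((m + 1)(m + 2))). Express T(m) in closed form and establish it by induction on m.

T(m) = m/(m + 2)

We claim T(m) = m/(m + 2) for all m ≥ 1.
When m = 1: T(1) = 1/3, and the closed form gives 1/3. They agree.
Inductive step: assume the claim holds for m = r, so T(r) = r/(r + 2).
Then T(r+1) = T(r) + (2/((r + 2)(r + 3))) = (r/(r + 2)) + (2/((r + 2)(r + 3))).
Simplifying, T(r+1) = (r + 1)/(r + 3) = (r+1)/((r+1) + 2),
which is the closed form with m = r+1.
Hence, by induction on m, the claim holds for every m ≥ 1.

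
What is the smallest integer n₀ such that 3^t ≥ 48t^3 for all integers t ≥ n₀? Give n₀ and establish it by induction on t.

At t = 9: 19683 < 34992, so the inequality fails and n₀ ≥ 10. We prove 3^t ≥ 48t^3 for all t ≥ 10.
For the base case t = 10: 3^t = 59049 and 48t^3 = 48000, so 59049 ≥ 48000.
Inductive step: suppose the statement holds for some m ≥ 10, so 3^m ≥ 48m^3.
Then 3^(m + 1) = 3·(3^m) ≥ 3·(48m^3).
Also, for m ≥ 10 we have 3·(48m^3) ≥ 48(m+1)^3, since 3 ≥ (1 + 1/m)^3 for all m ≥ 10.
Combining, 3^(m + 1) ≥ 48(m+1)^3.
This completes the induction.
Hence the smallest such n₀ is 10.

n₀ = 10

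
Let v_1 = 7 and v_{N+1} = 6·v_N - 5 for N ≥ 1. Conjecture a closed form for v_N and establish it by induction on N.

v_N = 6^N + 1

Computing the first terms: v_1 = 7, v_2 = 37, v_3 = 217. This suggests v_N = 6^N + 1.
Base step (N = 1): the formula gives 7 = 7 = v_1.
Inductive step: assume the claim holds for N = k, so v_k = 6^k + 1.
Then v_{k+1} = 6·v_k - 5 = 6·(6^k + 1) - 5 = 6^(k + 1) + 1,
which is the claimed formula at N = k+1.
This completes the induction.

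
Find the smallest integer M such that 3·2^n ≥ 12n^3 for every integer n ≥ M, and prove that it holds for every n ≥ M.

M = 14

At n = 13: 24576 < 26364, so the inequality fails and M ≥ 14. We prove 3·2^n ≥ 12n^3 for all n ≥ 14.
When n = 14: 3·2^n = 49152 and 12n^3 = 32928, so 49152 ≥ 32928.
Inductive step: assume the claim holds for n = m, so 3·2^m ≥ 12m^3.
Then 3·2^(m + 1) = 2·(3·2^m) ≥ 2·(12m^3).
Also, for m ≥ 14 we have 2·(12m^3) ≥ 12(m+1)^3, since 2 ≥ (1 + 1/m)^3 for all m ≥ 14.
Combining, 3·2^(m + 1) ≥ 12(m+1)^3.
By induction, the statement is established for all n ≥ 14.
Hence the smallest such M is 14.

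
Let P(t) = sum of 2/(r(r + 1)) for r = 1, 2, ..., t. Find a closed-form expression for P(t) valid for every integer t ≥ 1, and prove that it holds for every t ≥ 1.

P(t) = 2t/(t + 1)

We claim P(t) = 2t/(t + 1) for all t ≥ 1.
Base case (t = 1): P(1) = 1, and the closed form gives 1. They agree.
For the inductive step, assume it holds for an arbitrary r ≥ 1, so P(r) = 2r/(r + 1).
Then P(r+1) = P(r) + (2/((r + 1)(r + 2))) = (2r/(r + 1)) + (2/((r + 1)(r + 2))).
Simplifying, P(r+1) = 2(r + 1)/(r + 2) = 2(r+1)/((r+1) + 1),
which is the closed form with t = r+1.
By induction, the statement is established for all t ≥ 1.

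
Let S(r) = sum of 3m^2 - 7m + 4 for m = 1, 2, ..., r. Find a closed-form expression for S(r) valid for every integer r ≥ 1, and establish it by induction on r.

We claim S(r) = r(r - 1)^2 for all r ≥ 1.
Base case (r = 1): S(1) = 0, and the closed form gives 0. They agree.
Inductive step: suppose the statement holds for some m ≥ 1, so S(m) = m(m^2 - 2m + 1).
Then S(m+1) = S(m) + (m(3m - 1)) = (m(m^2 - 2m + 1)) + (m(3m - 1)).
Simplifying, S(m+1) = m^2·(m + 1) = (m+1)((m+1) - 1)^2,
which is the closed form with r = m+1.
This completes the induction.

S(r) = r(r - 1)^2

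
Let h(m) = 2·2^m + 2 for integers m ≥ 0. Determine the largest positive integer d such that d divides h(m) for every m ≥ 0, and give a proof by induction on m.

d = 2

Computing the first values: h(0) = 4 and h(1) = 6; gcd(4, 6) = 2, so d ≤ 2.
We prove 2 | 2·2^m + 2 for all m ≥ 0 by induction on m.
When m = 0: h(0) = 4 = 2·(2), so 2 | h(0).
Inductive step: suppose the statement holds for some p ≥ 0, i.e. 2 | h(p). Then
h(p+1) = 2·2^(p+1) + 2 = 2·(2·2^p + 2) - 2 = 2·h(p) - 2. The first term is divisible by 2 by the inductive hypothesis, and -2 is divisible by 2. Hence 2 | h(p+1).
Hence, by induction on m, the claim holds for every m ≥ 0.
Therefore the largest such d is 2.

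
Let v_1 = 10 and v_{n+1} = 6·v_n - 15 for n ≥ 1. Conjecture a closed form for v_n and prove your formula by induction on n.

v_n = 7·6^(n - 1) + 3

Computing the first terms: v_1 = 10, v_2 = 45, v_3 = 255. This suggests v_n = 7·6^(n - 1) + 3.
For the base case n = 1: the formula gives 10 = 10 = v_1.
Inductive step: suppose the statement holds for some r ≥ 1, so v_r = 7·6^(r - 1) + 3.
Then v_{r+1} = 6·v_r - 15 = 6·(7·6^(r - 1) + 3) - 15 = 7·6^r + 3 = 7·6^((r+1) - 1) + 3,
which is the claimed formula at n = r+1.
By the principle of mathematical induction, the result holds for all n ≥ 1.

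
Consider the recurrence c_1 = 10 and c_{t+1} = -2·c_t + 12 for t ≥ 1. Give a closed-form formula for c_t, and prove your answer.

c_t = -3(-2)^t + 4

Computing the first terms: c_1 = 10, c_2 = -8, c_3 = 28. This suggests c_t = -3(-2)^t + 4.
Base step (t = 1): the formula gives 10 = 10 = c_1.
Inductive step: suppose the statement holds for some p ≥ 1, so c_p = -3(-2)^p + 4.
Then c_{p+1} = -2·c_p + 12 = -2·(-3(-2)^p + 4) + 12 = -3(-2)^(p + 1) + 4,
which is the claimed formula at t = p+1.
By the principle of mathematical induction, the result holds for all t ≥ 1.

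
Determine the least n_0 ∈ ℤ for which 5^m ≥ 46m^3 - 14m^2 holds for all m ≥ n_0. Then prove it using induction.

At m = 5: 3125 < 5400, so the inequality fails and n_0 ≥ 6. We prove 5^m ≥ 46m^3 - 14m^2 for all m ≥ 6.
Base case (m = 6): 5^m = 15625 and 46m^3 - 14m^2 = 9432, so 15625 ≥ 9432.
Inductive step: assume the claim holds for m = r, so 5^r ≥ 46r^3 - 14r^2.
Then 5^(r + 1) = 5·(5^r) ≥ 5·(46r^3 - 14r^2).
Also, for r ≥ 6 we have 5·(46r^3 - 14r^2) ≥ 46(r+1)^3 - 14(r+1)^2, since 5·(46r^3 - 14r^2) − (46(r+1)^3 - 14(r+1)^2) = 184r^3 - 194r^2 - 110r - 32, which is nonnegative for all r ≥ 6.
Combining, 5^(r + 1) ≥ 46(r+1)^3 - 14(r+1)^2.
This completes the induction.
Hence the smallest such n_0 is 6.

n_0 = 6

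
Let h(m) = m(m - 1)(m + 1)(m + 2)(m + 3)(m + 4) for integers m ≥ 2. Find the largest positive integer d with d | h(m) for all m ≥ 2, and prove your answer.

d = 720

Computing the first values: h(2) = 720 and h(3) = 5040; gcd(720, 5040) = 720, so d ≤ 720.
We prove 720 | m(m - 1)(m + 1)(m + 2)(m + 3)(m + 4) for all m ≥ 2 by induction on m.
When m = 2: h(2) = 720 = 720·(1), so 720 | h(2).
Inductive step: suppose the statement holds for some r ≥ 2, i.e. 720 | h(r). Then
h(r+1) − h(r) = r·(r+1)·(r+2)·(r+3)·(r+4)·(r+5) − (r-1)·r·(r+1)·(r+2)·(r+3)·(r+4) = r·(r+1)·(r+2)·(r+3)·(r+4)·[(r+5) − (r-1)] = 6·r·(r+1)·(r+2)·(r+3)·(r+4). The product of 5 consecutive integers is divisible by (5)! = 120, so h(r+1) − h(r) is divisible by 6·120 = 720. By the inductive hypothesis 720 | h(r), hence 720 | h(r+1).
By the principle of mathematical induction, the result holds for all m ≥ 2.
Therefore the largest such d is 720.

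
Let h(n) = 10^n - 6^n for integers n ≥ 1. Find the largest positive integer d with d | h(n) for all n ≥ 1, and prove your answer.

d = 4

Computing the first values: h(1) = 4 and h(2) = 64; gcd(4, 64) = 4, so d ≤ 4.
We prove 4 | 10^n - 6^n for all n ≥ 1 by induction on n.
For the base case n = 1: h(1) = 4 = 4·(1), so 4 | h(1).
For the inductive step, assume it holds for an arbitrary i ≥ 1, i.e. 4 | h(i). Then
10^{i+1} − 6^{i+1} = 10·10^i − 6·6^i = 10·(10^i − 6^i) + (4)·6^i. The first term is divisible by 4 by the inductive hypothesis, and the second term (4)·6^i is divisible by 4 since 4 | 4. Hence 4 | h(i+1).
This completes the induction.
Therefore the largest such d is 4.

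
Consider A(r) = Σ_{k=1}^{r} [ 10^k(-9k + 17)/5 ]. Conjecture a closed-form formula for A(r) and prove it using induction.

A(r) = 2·10^r(-r + 2) - 4

We claim A(r) = 2·10^r(-r + 2) - 4 for all r ≥ 1.
For the base case r = 1: A(1) = 16, and the closed form gives 16. They agree.
Suppose the result is true for r = k, so A(k) = 2·10^k(-k + 2) - 4.
Then A(k+1) = A(k) + (10^k(-18k + 16)) = (2·10^k(-k + 2) - 4) + (10^k(-18k + 16)).
Simplifying, A(k+1) = -20·10^k·k + 20·10^k - 4 = 2·10^(k+1)(-(k+1) + 2) - 4,
which is the closed form with r = k+1.
Hence, by induction on r, the claim holds for every r ≥ 1.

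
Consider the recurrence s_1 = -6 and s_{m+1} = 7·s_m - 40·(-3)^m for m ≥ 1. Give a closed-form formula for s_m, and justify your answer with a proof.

Computing the first terms: s_1 = -6, s_2 = 78, s_3 = 186. This suggests s_m = 4(-3)^m + 6·7^(m - 1).
For the base case m = 1: the formula gives -6 = -6 = s_1.
For the inductive step, assume it holds for an arbitrary p ≥ 1, so s_p = 4(-3)^p + 6·7^(p - 1).
Then s_{p+1} = 7·s_p - 40·(-3)^p = 7·(4(-3)^p + 6·7^(p - 1)) - 40·(-3)^p = 4(-3)^(p + 1) + 6·7^p = 4(-3)^(p+1) + 6·7^((p+1) - 1),
which is the claimed formula at m = p+1.
Hence, by induction on m, the claim holds for every m ≥ 1.

s_m = 4(-3)^m + 6·7^(m - 1)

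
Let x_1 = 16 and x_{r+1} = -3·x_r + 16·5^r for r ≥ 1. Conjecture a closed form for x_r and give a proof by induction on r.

Computing the first terms: x_1 = 16, x_2 = 32, x_3 = 304. This suggests x_r = -2(-3)^r + 2·5^r.
Base case (r = 1): the formula gives 16 = 16 = x_1.
Inductive step: suppose the statement holds for some p ≥ 1, so x_p = -2(-3)^p + 2·5^p.
Then x_{p+1} = -3·x_p + 16·5^p = -3·(-2(-3)^p + 2·5^p) + 16·5^p = -2(-3)^(p + 1) + 2·5^(p + 1),
which is the claimed formula at r = p+1.
By induction, the statement is established for all r ≥ 1.

x_r = -2(-3)^r + 2·5^r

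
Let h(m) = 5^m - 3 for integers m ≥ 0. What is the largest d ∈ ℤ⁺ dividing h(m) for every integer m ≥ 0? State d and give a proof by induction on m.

Computing the first values: h(0) = -2 and h(1) = 2; gcd(-2, 2) = 2, so d ≤ 2.
We prove 2 | 5^m - 3 for all m ≥ 0 by induction on m.
When m = 0: h(0) = -2 = 2·(-1), so 2 | h(0).
Inductive step: assume the claim holds for m = i, i.e. 2 | h(i). Then
h(i+1) = 5^(i+1) - 3 = 5·(5^i - 3) + 12 = 5·h(i) + 12. The first term is divisible by 2 by the inductive hypothesis, and 12 is divisible by 2. Hence 2 | h(i+1).
By the principle of mathematical induction, the result holds for all m ≥ 0.
Therefore the largest such d is 2.

d = 2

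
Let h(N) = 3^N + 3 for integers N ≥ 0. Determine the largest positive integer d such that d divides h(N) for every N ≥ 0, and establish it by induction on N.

d = 2

Computing the first values: h(0) = 4 and h(1) = 6; gcd(4, 6) = 2, so d ≤ 2.
We prove 2 | 3^N + 3 for all N ≥ 0 by induction on N.
Base step (N = 0): h(0) = 4 = 2·(2), so 2 | h(0).
Inductive step: assume the claim holds for N = p, i.e. 2 | h(p). Then
h(p+1) = 3^(p+1) + 3 = 3·(3^p + 3) - 6 = 3·h(p) - 6. The first term is divisible by 2 by the inductive hypothesis, and -6 is divisible by 2. Hence 2 | h(p+1).
By induction, the statement is established for all N ≥ 0.
Therefore the largest such d is 2.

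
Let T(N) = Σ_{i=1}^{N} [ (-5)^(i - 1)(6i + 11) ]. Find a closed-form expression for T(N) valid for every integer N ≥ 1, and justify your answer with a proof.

T(N) = -(-5)^N(N + 2) + 2

We claim T(N) = -(-5)^N(N + 2) + 2 for all N ≥ 1.
Base case (N = 1): T(1) = 17, and the closed form gives 17. They agree.
For the inductive step, assume it holds for an arbitrary i ≥ 1, so T(i) = -(-5)^i(i + 2) + 2.
Then T(i+1) = T(i) + ((-5)^i(6i + 17)) = (-(-5)^i(i + 2) + 2) + ((-5)^i(6i + 17)).
Simplifying, T(i+1) = 5(-5)^i·i + 15(-5)^i + 2 = -(-5)^(i+1)((i+1) + 2) + 2,
which is the closed form with N = i+1.
By induction, the statement is established for all N ≥ 1.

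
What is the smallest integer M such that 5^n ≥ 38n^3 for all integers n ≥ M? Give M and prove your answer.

M = 6

At n = 5: 3125 < 4750, so the inequality fails and M ≥ 6. We prove 5^n ≥ 38n^3 for all n ≥ 6.
For the base case n = 6: 5^n = 15625 and 38n^3 = 8208, so 15625 ≥ 8208.
For the inductive step, assume it holds for an arbitrary r ≥ 6, so 5^r ≥ 38r^3.
Then 5^(r + 1) = 5·(5^r) ≥ 5·(38r^3).
Also, for r ≥ 6 we have 5·(38r^3) ≥ 38(r+1)^3, since 5 ≥ (1 + 1/r)^3 for all r ≥ 6.
Combining, 5^(r + 1) ≥ 38(r+1)^3.
This completes the induction.
Hence the smallest such M is 6.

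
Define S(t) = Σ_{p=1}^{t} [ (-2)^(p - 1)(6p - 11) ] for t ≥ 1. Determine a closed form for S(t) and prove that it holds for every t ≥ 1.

We claim S(t) = (-2)^t(-2t + 3) - 3 for all t ≥ 1.
For the base case t = 1: S(1) = -5, and the closed form gives -5. They agree.
For the inductive step, assume it holds for an arbitrary p ≥ 1, so S(p) = (-2)^p(-2p + 3) - 3.
Then S(p+1) = S(p) + ((-2)^p(6p - 5)) = ((-2)^p(-2p + 3) - 3) + ((-2)^p(6p - 5)).
Simplifying, S(p+1) = (-2)^(p + 1) + (-2)^(p + 2)p - 3 = (-2)^(p+1)(-2(p+1) + 3) - 3,
which is the closed form with t = p+1.
By the principle of mathematical induction, the result holds for all t ≥ 1.

S(t) = (-2)^t(-2t + 3) - 3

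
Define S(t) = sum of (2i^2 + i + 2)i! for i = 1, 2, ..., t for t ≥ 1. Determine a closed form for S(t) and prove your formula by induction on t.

We claim S(t) = (2t + 1)(t + 1)! - 1 for all t ≥ 1.
Base case (t = 1): S(1) = 5, and the closed form gives 5. They agree.
Suppose the result is true for t = i, so S(i) = (2i + 1)(i + 1)! - 1.
Then S(i+1) = S(i) + ((2i^2 + 5i + 5)(i + 1)!) = ((2i + 1)(i + 1)! - 1) + ((2i^2 + 5i + 5)(i + 1)!).
Simplifying, S(i+1) = (2(i+1) + 1)((i+1) + 1)! - 1,
which is the closed form with t = i+1.
Hence, by induction on t, the claim holds for every t ≥ 1.

S(t) = (2t + 1)(t + 1)! - 1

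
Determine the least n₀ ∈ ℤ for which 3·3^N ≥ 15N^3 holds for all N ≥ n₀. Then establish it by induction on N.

n₀ = 7

At N = 6: 2187 < 3240, so the inequality fails and n₀ ≥ 7. We prove 3·3^N ≥ 15N^3 for all N ≥ 7.
Base case (N = 7): 3·3^N = 6561 and 15N^3 = 5145, so 6561 ≥ 5145.
Inductive step: suppose the statement holds for some i ≥ 7, so 3·3^i ≥ 15i^3.
Then 3·3^(i + 1) = 3·(3·3^i) ≥ 3·(15i^3).
Also, for i ≥ 7 we have 3·(15i^3) ≥ 15(i+1)^3, since 3 ≥ (1 + 1/i)^3 for all i ≥ 7.
Combining, 3·3^(i + 1) ≥ 15(i+1)^3.
Hence, by induction on N, the claim holds for every N ≥ 7.
Hence the smallest such n₀ is 7.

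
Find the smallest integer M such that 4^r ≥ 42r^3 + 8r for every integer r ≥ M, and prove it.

M = 7

At r = 6: 4096 < 9120, so the inequality fails and M ≥ 7. We prove 4^r ≥ 42r^3 + 8r for all r ≥ 7.
Base case (r = 7): 4^r = 16384 and 42r^3 + 8r = 14462, so 16384 ≥ 14462.
Inductive step: assume the claim holds for r = m, so 4^m ≥ 42m^3 + 8m.
Then 4^(m + 1) = 4·(4^m) ≥ 4·(42m^3 + 8m).
Also, for m ≥ 7 we have 4·(42m^3 + 8m) ≥ 42(m+1)^3 + 8(m+1), since 4·(42m^3 + 8m) − (42(m+1)^3 + 8(m+1)) = 126m^3 - 126m^2 - 102m - 50, which is nonnegative for all m ≥ 7.
Combining, 4^(m + 1) ≥ 42(m+1)^3 + 8(m+1).
By induction, the statement is established for all r ≥ 7.
Hence the smallest such M is 7.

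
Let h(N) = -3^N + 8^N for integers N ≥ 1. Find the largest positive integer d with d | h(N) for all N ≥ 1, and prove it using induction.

d = 5

Computing the first values: h(1) = 5 and h(2) = 55; gcd(5, 55) = 5, so d ≤ 5.
We prove 5 | -3^N + 8^N for all N ≥ 1 by induction on N.
Base case (N = 1): h(1) = 5 = 5·(1), so 5 | h(1).
Inductive step: suppose the statement holds for some p ≥ 1, i.e. 5 | h(p). Then
8^{p+1} − 3^{p+1} = 8·8^p − 3·3^p = 8·(8^p − 3^p) + (5)·3^p. The first term is divisible by 5 by the inductive hypothesis, and the second term (5)·3^p is divisible by 5 since 5 | 5. Hence 5 | h(p+1).
This completes the induction.
Therefore the largest such d is 5.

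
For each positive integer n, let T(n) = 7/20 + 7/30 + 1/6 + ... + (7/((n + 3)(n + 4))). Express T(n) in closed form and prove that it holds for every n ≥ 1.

We claim T(n) = 7n/(4(n + 4)) for all n ≥ 1.
Base case (n = 1): T(1) = 7/20, and the closed form gives 7/20. They agree.
Suppose the result is true for n = p, so T(p) = 7p/(4(p + 4)).
Then T(p+1) = T(p) + (7/((p + 4)(p + 5))) = (7p/(4(p + 4))) + (7/((p + 4)(p + 5))).
Simplifying, T(p+1) = 7(p + 1)/(4(p + 5)) = 7(p+1)/(4((p+1) + 4)),
which is the closed form with n = p+1.
By induction, the statement is established for all n ≥ 1.

T(n) = 7n/(4(n + 4))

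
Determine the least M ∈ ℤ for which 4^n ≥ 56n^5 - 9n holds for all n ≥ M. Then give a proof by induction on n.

M = 12

At n = 11: 4194304 < 9018757, so the inequality fails and M ≥ 12. We prove 4^n ≥ 56n^5 - 9n for all n ≥ 12.
Base step (n = 12): 4^n = 16777216 and 56n^5 - 9n = 13934484, so 16777216 ≥ 13934484.
Inductive step: suppose the statement holds for some i ≥ 12, so 4^i ≥ 56i^5 - 9i.
Then 4^(i + 1) = 4·(4^i) ≥ 4·(56i^5 - 9i).
Also, for i ≥ 12 we have 4·(56i^5 - 9i) ≥ 56(i+1)^5 - 9(i+1), since 4·(56i^5 - 9i) − (56(i+1)^5 - 9(i+1)) = 168i^5 - 280i^4 - 560i^3 - 560i^2 - 307i - 47, which is nonnegative for all i ≥ 12.
Combining, 4^(i + 1) ≥ 56(i+1)^5 - 9(i+1).
This completes the induction.
Hence the smallest such M is 12.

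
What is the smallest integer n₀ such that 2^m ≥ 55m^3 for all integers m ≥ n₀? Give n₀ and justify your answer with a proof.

At m = 18: 262144 < 320760, so the inequality fails and n₀ ≥ 19. We prove 2^m ≥ 55m^3 for all m ≥ 19.
Base case (m = 19): 2^m = 524288 and 55m^3 = 377245, so 524288 ≥ 377245.
Suppose the result is true for m = i, so 2^i ≥ 55i^3.
Then 2^(i + 1) = 2·(2^i) ≥ 2·(55i^3).
Also, for i ≥ 19 we have 2·(55i^3) ≥ 55(i+1)^3, since 2 ≥ (1 + 1/i)^3 for all i ≥ 19.
Combining, 2^(i + 1) ≥ 55(i+1)^3.
Hence, by induction on m, the claim holds for every m ≥ 19.
Hence the smallest such n₀ is 19.

n₀ = 19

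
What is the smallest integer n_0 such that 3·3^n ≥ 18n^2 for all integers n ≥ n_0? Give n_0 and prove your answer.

At n = 4: 243 < 288, so the inequality fails and n_0 ≥ 5. We prove 3·3^n ≥ 18n^2 for all n ≥ 5.
For the base case n = 5: 3·3^n = 729 and 18n^2 = 450, so 729 ≥ 450.
Inductive step: assume the claim holds for n = i, so 3·3^i ≥ 18i^2.
Then 3·3^(i + 1) = 3·(3·3^i) ≥ 3·(18i^2).
Also, for i ≥ 5 we have 3·(18i^2) ≥ 18(i+1)^2, since 3 ≥ (1 + 1/i)^2 for all i ≥ 5.
Combining, 3·3^(i + 1) ≥ 18(i+1)^2.
By induction, the statement is established for all n ≥ 5.
Hence the smallest such n_0 is 5.

n_0 = 5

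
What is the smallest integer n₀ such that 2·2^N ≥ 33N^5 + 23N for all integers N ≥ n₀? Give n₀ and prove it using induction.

n₀ = 29

At N = 28: 536870912 < 567942788, so the inequality fails and n₀ ≥ 29. We prove 2·2^N ≥ 33N^5 + 23N for all N ≥ 29.
Base step (N = 29): 2·2^N = 1073741824 and 33N^5 + 23N = 676868584, so 1073741824 ≥ 676868584.
Suppose the result is true for N = k, so 2·2^k ≥ 33k^5 + 23k.
Then 2·2^(k + 1) = 2·(2·2^k) ≥ 2·(33k^5 + 23k).
Also, for k ≥ 29 we have 2·(33k^5 + 23k) ≥ 33(k+1)^5 + 23(k+1), since 2·(33k^5 + 23k) − (33(k+1)^5 + 23(k+1)) = 33k^5 - 165k^4 - 330k^3 - 330k^2 - 142k - 56, which is nonnegative for all k ≥ 29.
Combining, 2·2^(k + 1) ≥ 33(k+1)^5 + 23(k+1).
By the principle of mathematical induction, the result holds for all N ≥ 29.
Hence the smallest such n₀ is 29.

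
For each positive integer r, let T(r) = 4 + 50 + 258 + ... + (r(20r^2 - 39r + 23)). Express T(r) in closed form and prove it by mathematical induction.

We claim T(r) = r(r + 1)(5r^2 - 8r + 5) for all r ≥ 1.
When r = 1: T(1) = 4, and the closed form gives 4. They agree.
For the inductive step, assume it holds for an arbitrary p ≥ 1, so T(p) = p(5p^3 - 3p^2 - 3p + 5).
Then T(p+1) = T(p) + (20p^3 + 21p^2 + 5p + 4) = (p(5p^3 - 3p^2 - 3p + 5)) + (20p^3 + 21p^2 + 5p + 4).
Simplifying, T(p+1) = (p + 1)(p + 2)(5p^2 + 2p + 2) = (p+1)((p+1) + 1)(5(p+1)^2 - 8(p+1) + 5),
which is the closed form with r = p+1.
By induction, the statement is established for all r ≥ 1.

T(r) = r(r + 1)(5r^2 - 8r + 5)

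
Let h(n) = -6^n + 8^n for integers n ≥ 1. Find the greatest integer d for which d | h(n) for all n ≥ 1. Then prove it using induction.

d = 2

Computing the first values: h(1) = 2 and h(2) = 28; gcd(2, 28) = 2, so d ≤ 2.
We prove 2 | -6^n + 8^n for all n ≥ 1 by induction on n.
Base case (n = 1): h(1) = 2 = 2·(1), so 2 | h(1).
For the inductive step, assume it holds for an arbitrary j ≥ 1, i.e. 2 | h(j). Then
8^{j+1} − 6^{j+1} = 8·8^j − 6·6^j = 8·(8^j − 6^j) + (2)·6^j. The first term is divisible by 2 by the inductive hypothesis, and the second term (2)·6^j is divisible by 2 since 2 | 2. Hence 2 | h(j+1).
By the principle of mathematical induction, the result holds for all n ≥ 1.
Therefore the largest such d is 2.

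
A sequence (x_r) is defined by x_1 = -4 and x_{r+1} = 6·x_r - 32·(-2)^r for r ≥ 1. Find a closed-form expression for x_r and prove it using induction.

Computing the first terms: x_1 = -4, x_2 = 40, x_3 = 112. This suggests x_r = (-2)^(r + 2) + 4·6^(r - 1).
When r = 1: the formula gives -4 = -4 = x_1.
Inductive step: suppose the statement holds for some i ≥ 1, so x_i = (-2)^(i + 2) + 4·6^(i - 1).
Then x_{i+1} = 6·x_i - 32·(-2)^i = 6·((-2)^(i + 2) + 4·6^(i - 1)) - 32·(-2)^i = (-2)^(i + 3) + 4·6^i = (-2)^((i+1) + 2) + 4·6^((i+1) - 1),
which is the claimed formula at r = i+1.
Hence, by induction on r, the claim holds for every r ≥ 1.

x_r = (-2)^(r + 2) + 4·6^(r - 1)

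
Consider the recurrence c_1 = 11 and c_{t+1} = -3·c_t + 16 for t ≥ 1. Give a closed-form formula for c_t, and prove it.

Computing the first terms: c_1 = 11, c_2 = -17, c_3 = 67. This suggests c_t = 7(-3)^(t - 1) + 4.
When t = 1: the formula gives 11 = 11 = c_1.
Suppose the result is true for t = j, so c_j = 7(-3)^(j - 1) + 4.
Then c_{j+1} = -3·c_j + 16 = -3·(7(-3)^(j - 1) + 4) + 16 = 7(-3)^j + 4 = 7(-3)^((j+1) - 1) + 4,
which is the claimed formula at t = j+1.
By the principle of mathematical induction, the result holds for all t ≥ 1.

c_t = 7(-3)^(t - 1) + 4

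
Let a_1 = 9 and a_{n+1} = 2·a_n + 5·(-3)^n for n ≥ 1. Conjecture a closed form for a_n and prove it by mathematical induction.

a_n = -(-3)^n + 3·2^n

Computing the first terms: a_1 = 9, a_2 = 3, a_3 = 51. This suggests a_n = -(-3)^n + 3·2^n.
For the base case n = 1: the formula gives 9 = 9 = a_1.
Inductive step: assume the claim holds for n = m, so a_m = -(-3)^m + 3·2^m.
Then a_{m+1} = 2·a_m + 5·(-3)^m = 2·(-(-3)^m + 3·2^m) + 5·(-3)^m = -(-3)^(m + 1) + 3·2^(m + 1),
which is the claimed formula at n = m+1.
By the principle of mathematical induction, the result holds for all n ≥ 1.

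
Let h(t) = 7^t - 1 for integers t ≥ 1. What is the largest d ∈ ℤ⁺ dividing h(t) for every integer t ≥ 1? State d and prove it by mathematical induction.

Computing the first values: h(1) = 6 and h(2) = 48; gcd(6, 48) = 6, so d ≤ 6.
We prove 6 | 7^t - 1 for all t ≥ 1 by induction on t.
Base step (t = 1): h(1) = 6 = 6·(1), so 6 | h(1).
Inductive step: suppose the statement holds for some m ≥ 1, i.e. 6 | h(m). Then
7^{m+1} − 1^{m+1} = 7·7^m − 1·1^m = 7·(7^m − 1^m) + (6)·1^m. The first term is divisible by 6 by the inductive hypothesis, and the second term (6)·1^m is divisible by 6 since 6 | 6. Hence 6 | h(m+1).
By the principle of mathematical induction, the result holds for all t ≥ 1.
Therefore the largest such d is 6.

d = 6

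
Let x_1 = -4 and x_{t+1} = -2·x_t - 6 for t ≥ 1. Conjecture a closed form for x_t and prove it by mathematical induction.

x_t = (-2)^t - 2

Computing the first terms: x_1 = -4, x_2 = 2, x_3 = -10. This suggests x_t = (-2)^t - 2.
Base step (t = 1): the formula gives -4 = -4 = x_1.
Inductive step: suppose the statement holds for some k ≥ 1, so x_k = (-2)^k - 2.
Then x_{k+1} = -2·x_k - 6 = -2·((-2)^k - 2) - 6 = (-2)^(k + 1) - 2,
which is the claimed formula at t = k+1.
This completes the induction.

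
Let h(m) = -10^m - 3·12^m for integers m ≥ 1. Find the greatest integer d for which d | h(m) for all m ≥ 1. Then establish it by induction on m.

d = 2

Computing the first values: h(1) = -46 and h(2) = -532; gcd(-46, -532) = 2, so d ≤ 2.
We prove 2 | -10^m - 3·12^m for all m ≥ 1 by induction on m.
Base step (m = 1): h(1) = -46 = 2·(-23), so 2 | h(1).
Inductive step: assume the claim holds for m = p, i.e. 2 | h(p). Then
h(p+1) − 12·h(p) = (-10^(p+1) - 3·12^(p+1)) − 12·(-10^p - 3·12^p) = (-1)·10^p·(10 − 12) = (2)·10^p. Since 2 | h(p) by the inductive hypothesis, 2 | 12·h(p); and 2 | 2 since 2 = 2·1. Therefore 2 | h(p+1).
This completes the induction.
Therefore the largest such d is 2.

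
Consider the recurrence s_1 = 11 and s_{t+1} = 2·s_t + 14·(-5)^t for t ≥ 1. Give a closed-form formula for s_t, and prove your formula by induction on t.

s_t = -2(-5)^t + 2^(t - 1)

Computing the first terms: s_1 = 11, s_2 = -48, s_3 = 254. This suggests s_t = -2(-5)^t + 2^(t - 1).
Base case (t = 1): the formula gives 11 = 11 = s_1.
Inductive step: assume the claim holds for t = j, so s_j = -2(-5)^j + 2^(j - 1).
Then s_{j+1} = 2·s_j + 14·(-5)^j = 2·(-2(-5)^j + 2^(j - 1)) + 14·(-5)^j = -2(-5)^(j + 1) + 2^j = -2(-5)^(j+1) + 2^((j+1) - 1),
which is the claimed formula at t = j+1.
This completes the induction.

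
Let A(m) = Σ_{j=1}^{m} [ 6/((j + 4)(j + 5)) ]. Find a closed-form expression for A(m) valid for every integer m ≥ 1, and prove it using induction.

We claim A(m) = 6m/(5(m + 5)) for all m ≥ 1.
For the base case m = 1: A(1) = 1/5, and the closed form gives 1/5. They agree.
Inductive step: assume the claim holds for m = j, so A(j) = 6j/(5(j + 5)).
Then A(j+1) = A(j) + (6/((j + 5)(j + 6))) = (6j/(5(j + 5))) + (6/((j + 5)(j + 6))).
Simplifying, A(j+1) = 6(j + 1)/(5(j + 6)) = 6(j+1)/(5((j+1) + 5)),
which is the closed form with m = j+1.
This completes the induction.

A(m) = 6m/(5(m + 5))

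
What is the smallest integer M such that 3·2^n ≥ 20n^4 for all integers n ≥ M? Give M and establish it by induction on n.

M = 21

At n = 20: 3145728 < 3200000, so the inequality fails and M ≥ 21. We prove 3·2^n ≥ 20n^4 for all n ≥ 21.
For the base case n = 21: 3·2^n = 6291456 and 20n^4 = 3889620, so 6291456 ≥ 3889620.
Suppose the result is true for n = i, so 3·2^i ≥ 20i^4.
Then 3·2^(i + 1) = 2·(3·2^i) ≥ 2·(20i^4).
Also, for i ≥ 21 we have 2·(20i^4) ≥ 20(i+1)^4, since 2 ≥ (1 + 1/i)^4 for all i ≥ 21.
Combining, 3·2^(i + 1) ≥ 20(i+1)^4.
This completes the induction.
Hence the smallest such M is 21.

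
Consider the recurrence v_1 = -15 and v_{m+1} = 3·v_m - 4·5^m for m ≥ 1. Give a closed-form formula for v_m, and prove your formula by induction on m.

v_m = -5·3^(m - 1) - 2·5^m

Computing the first terms: v_1 = -15, v_2 = -65, v_3 = -295. This suggests v_m = -5·3^(m - 1) - 2·5^m.
When m = 1: the formula gives -15 = -15 = v_1.
Suppose the result is true for m = r, so v_r = -5·3^(r - 1) - 2·5^r.
Then v_{r+1} = 3·v_r - 4·5^r = 3·(-5·3^(r - 1) - 2·5^r) - 4·5^r = -5·3^r - 2·5^(r + 1) = -5·3^((r+1) - 1) - 2·5^(r+1),
which is the claimed formula at m = r+1.
By the principle of mathematical induction, the result holds for all m ≥ 1.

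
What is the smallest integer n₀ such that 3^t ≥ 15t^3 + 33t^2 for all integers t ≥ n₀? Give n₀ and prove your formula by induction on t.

At t = 8: 6561 < 9792, so the inequality fails and n₀ ≥ 9. We prove 3^t ≥ 15t^3 + 33t^2 for all t ≥ 9.
For the base case t = 9: 3^t = 19683 and 15t^3 + 33t^2 = 13608, so 19683 ≥ 13608.
Suppose the result is true for t = p, so 3^p ≥ 15p^3 + 33p^2.
Then 3^(p + 1) = 3·(3^p) ≥ 3·(15p^3 + 33p^2).
Also, for p ≥ 9 we have 3·(15p^3 + 33p^2) ≥ 15(p+1)^3 + 33(p+1)^2, since 3·(15p^3 + 33p^2) − (15(p+1)^3 + 33(p+1)^2) = 30p^3 + 21p^2 - 111p - 48, which is nonnegative for all p ≥ 9.
Combining, 3^(p + 1) ≥ 15(p+1)^3 + 33(p+1)^2.
By induction, the statement is established for all t ≥ 9.
Hence the smallest such n₀ is 9.

n₀ = 9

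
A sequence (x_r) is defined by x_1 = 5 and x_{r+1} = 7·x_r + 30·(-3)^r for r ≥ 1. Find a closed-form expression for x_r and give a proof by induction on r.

x_r = (-3)^(r + 1) - 4·7^(r - 1)

Computing the first terms: x_1 = 5, x_2 = -55, x_3 = -115. This suggests x_r = (-3)^(r + 1) - 4·7^(r - 1).
Base step (r = 1): the formula gives 5 = 5 = x_1.
Suppose the result is true for r = p, so x_p = (-3)^(p + 1) - 4·7^(p - 1).
Then x_{p+1} = 7·x_p + 30·(-3)^p = 7·((-3)^(p + 1) - 4·7^(p - 1)) + 30·(-3)^p = (-3)^(p + 2) - 4·7^p = (-3)^((p+1) + 1) - 4·7^((p+1) - 1),
which is the claimed formula at r = p+1.
By induction, the statement is established for all r ≥ 1.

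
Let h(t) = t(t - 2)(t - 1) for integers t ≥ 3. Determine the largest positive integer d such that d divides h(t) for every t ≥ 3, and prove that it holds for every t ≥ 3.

d = 6

Computing the first values: h(3) = 6 and h(4) = 24; gcd(6, 24) = 6, so d ≤ 6.
We prove 6 | t(t - 2)(t - 1) for all t ≥ 3 by induction on t.
For the base case t = 3: h(3) = 6 = 6·(1), so 6 | h(3).
Inductive step: assume the claim holds for t = i, i.e. 6 | h(i). Then
h(i+1) − h(i) = (i-1)·i·(i+1) − (i-2)·(i-1)·i = (i-1)·i·[(i+1) − (i-2)] = 3·(i-1)·i. The product of 2 consecutive integers is divisible by (2)! = 2, so h(i+1) − h(i) is divisible by 3·2 = 6. By the inductive hypothesis 6 | h(i), hence 6 | h(i+1).
By induction, the statement is established for all t ≥ 3.
Therefore the largest such d is 6.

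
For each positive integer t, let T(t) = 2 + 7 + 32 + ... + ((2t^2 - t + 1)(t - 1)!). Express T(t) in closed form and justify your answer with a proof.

We claim T(t) = (2t + 1)t! - 1 for all t ≥ 1.
When t = 1: T(1) = 2, and the closed form gives 2. They agree.
Inductive step: suppose the statement holds for some i ≥ 1, so T(i) = (2i + 1)i! - 1.
Then T(i+1) = T(i) + ((2i^2 + 3i + 2)i!) = ((2i + 1)i! - 1) + ((2i^2 + 3i + 2)i!).
Simplifying, T(i+1) = (2(i+1) + 1)(i+1)! - 1,
which is the closed form with t = i+1.
Hence, by induction on t, the claim holds for every t ≥ 1.

T(t) = (2t + 1)t! - 1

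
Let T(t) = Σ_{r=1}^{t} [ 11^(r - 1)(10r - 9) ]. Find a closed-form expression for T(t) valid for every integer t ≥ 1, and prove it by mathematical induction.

We claim T(t) = 11^t(t - 1) + 1 for all t ≥ 1.
For the base case t = 1: T(1) = 1, and the closed form gives 1. They agree.
Inductive step: assume the claim holds for t = r, so T(r) = 11^r(r - 1) + 1.
Then T(r+1) = T(r) + (11^r(10r + 1)) = (11^r(r - 1) + 1) + (11^r(10r + 1)).
Simplifying, T(r+1) = 11^(r + 1)r + 1 = 11^(r+1)((r+1) - 1) + 1,
which is the closed form with t = r+1.
Hence, by induction on t, the claim holds for every t ≥ 1.

T(t) = 11^t(t - 1) + 1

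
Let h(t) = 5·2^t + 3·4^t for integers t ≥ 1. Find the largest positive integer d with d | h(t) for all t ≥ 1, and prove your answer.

Computing the first values: h(1) = 22 and h(2) = 68; gcd(22, 68) = 2, so d ≤ 2.
We prove 2 | 5·2^t + 3·4^t for all t ≥ 1 by induction on t.
Base step (t = 1): h(1) = 22 = 2·(11), so 2 | h(1).
Inductive step: suppose the statement holds for some k ≥ 1, i.e. 2 | h(k). Then
h(k+1) − 4·h(k) = (5·2^(k+1) + 3·4^(k+1)) − 4·(5·2^k + 3·4^k) = (5)·2^k·(2 − 4) = (-10)·2^k. Since 2 | h(k) by the inductive hypothesis, 2 | 4·h(k); and 2 | -10 since -10 = 2·-5. Therefore 2 | h(k+1).
By induction, the statement is established for all t ≥ 1.
Therefore the largest such d is 2.

d = 2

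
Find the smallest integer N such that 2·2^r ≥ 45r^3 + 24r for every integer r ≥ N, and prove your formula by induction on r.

At r = 16: 131072 < 184704, so the inequality fails and N ≥ 17. We prove 2·2^r ≥ 45r^3 + 24r for all r ≥ 17.
When r = 17: 2·2^r = 262144 and 45r^3 + 24r = 221493, so 262144 ≥ 221493.
Suppose the result is true for r = p, so 2·2^p ≥ 45p^3 + 24p.
Then 2·2^(p + 1) = 2·(2·2^p) ≥ 2·(45p^3 + 24p).
Also, for p ≥ 17 we have 2·(45p^3 + 24p) ≥ 45(p+1)^3 + 24(p+1), since 2·(45p^3 + 24p) − (45(p+1)^3 + 24(p+1)) = 45p^3 - 135p^2 - 111p - 69, which is nonnegative for all p ≥ 17.
Combining, 2·2^(p + 1) ≥ 45(p+1)^3 + 24(p+1).
By the principle of mathematical induction, the result holds for all r ≥ 17.
Hence the smallest such N is 17.

N = 17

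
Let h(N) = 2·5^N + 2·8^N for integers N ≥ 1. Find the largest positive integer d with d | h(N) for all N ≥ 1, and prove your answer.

Computing the first values: h(1) = 26 and h(2) = 178; gcd(26, 178) = 2, so d ≤ 2.
We prove 2 | 2·5^N + 2·8^N for all N ≥ 1 by induction on N.
Base case (N = 1): h(1) = 26 = 2·(13), so 2 | h(1).
Suppose the result is true for N = j, i.e. 2 | h(j). Then
h(j+1) − 8·h(j) = (2·5^(j+1) + 2·8^(j+1)) − 8·(2·5^j + 2·8^j) = (2)·5^j·(5 − 8) = (-6)·5^j. Since 2 | h(j) by the inductive hypothesis, 2 | 8·h(j); and 2 | -6 since -6 = 2·-3. Therefore 2 | h(j+1).
By induction, the statement is established for all N ≥ 1.
Therefore the largest such d is 2.

d = 2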